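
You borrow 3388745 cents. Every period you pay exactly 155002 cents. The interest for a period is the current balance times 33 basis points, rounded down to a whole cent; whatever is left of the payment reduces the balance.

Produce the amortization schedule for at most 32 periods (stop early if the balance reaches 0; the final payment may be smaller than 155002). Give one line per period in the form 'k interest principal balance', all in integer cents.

1 11182 143820 3244925
2 10708 144294 3100631
3 10232 144770 2955861
4 9754 145248 2810613
5 9275 145727 2664886
6 8794 146208 2518678
7 8311 146691 2371987
8 7827 147175 2224812
9 7341 147661 2077151
10 6854 148148 1929003
11 6365 148637 1780366
12 5875 149127 1631239
13 5383 149619 1481620
14 4889 150113 1331507
15 4393 150609 1180898
16 3896 151106 1029792
17 3398 151604 878188
18 2898 152104 726084
19 2396 152606 573478
20 1892 153110 420368
21 1387 153615 266753
22 880 154122 112631
23 371 112631 0

1. interest=⌊3388745·33/10000⌋=11182; principal=155002-11182=143820; balance=3388745-143820=3244925
2. interest=⌊3244925·33/10000⌋=10708; principal=155002-10708=144294; balance=3244925-144294=3100631
3. interest=⌊3100631·33/10000⌋=10232; principal=155002-10232=144770; balance=3100631-144770=2955861
4. interest=⌊2955861·33/10000⌋=9754; principal=155002-9754=145248; balance=2955861-145248=2810613
5. interest=⌊2810613·33/10000⌋=9275; principal=155002-9275=145727; balance=2810613-145727=2664886
6. interest=⌊2664886·33/10000⌋=8794; principal=155002-8794=146208; balance=2664886-146208=2518678
7. interest=⌊2518678·33/10000⌋=8311; principal=155002-8311=146691; balance=2518678-146691=2371987
8. interest=⌊2371987·33/10000⌋=7827; principal=155002-7827=147175; balance=2371987-147175=2224812
9. interest=⌊2224812·33/10000⌋=7341; principal=155002-7341=147661; balance=2224812-147661=2077151
10. interest=⌊2077151·33/10000⌋=6854; principal=155002-6854=148148; balance=2077151-148148=1929003
11. interest=⌊1929003·33/10000⌋=6365; principal=155002-6365=148637; balance=1929003-148637=1780366
12. interest=⌊1780366·33/10000⌋=5875; principal=155002-5875=149127; balance=1780366-149127=1631239
13. interest=⌊1631239·33/10000⌋=5383; principal=155002-5383=149619; balance=1631239-149619=1481620
14. interest=⌊1481620·33/10000⌋=4889; principal=155002-4889=150113; balance=1481620-150113=1331507
15. interest=⌊1331507·33/10000⌋=4393; principal=155002-4393=150609; balance=1331507-150609=1180898
16. interest=⌊1180898·33/10000⌋=3896; principal=155002-3896=151106; balance=1180898-151106=1029792
17. interest=⌊1029792·33/10000⌋=3398; principal=155002-3398=151604; balance=1029792-151604=878188
18. interest=⌊878188·33/10000⌋=2898; principal=155002-2898=152104; balance=878188-152104=726084
19. interest=⌊726084·33/10000⌋=2396; principal=155002-2396=152606; balance=726084-152606=573478
20. interest=⌊573478·33/10000⌋=1892; principal=155002-1892=153110; balance=573478-153110=420368
21. interest=⌊420368·33/10000⌋=1387; principal=155002-1387=153615; balance=420368-153615=266753
22. interest=⌊266753·33/10000⌋=880; principal=155002-880=154122; balance=266753-154122=112631
23. interest=⌊112631·33/10000⌋=371; principal=min(155002-371,112631)=112631; balance=112631-112631=0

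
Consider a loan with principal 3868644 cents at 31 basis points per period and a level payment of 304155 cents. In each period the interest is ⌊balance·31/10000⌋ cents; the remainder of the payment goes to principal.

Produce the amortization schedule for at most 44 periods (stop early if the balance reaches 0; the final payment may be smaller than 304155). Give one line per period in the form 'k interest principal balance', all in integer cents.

1 11992 292163 3576481
2 11087 293068 3283413
3 10178 293977 2989436
4 9267 294888 2694548
5 8353 295802 2398746
6 7436 296719 2102027
7 6516 297639 1804388
8 5593 298562 1505826
9 4668 299487 1206339
10 3739 300416 905923
11 2808 301347 604576
12 1874 302281 302295
13 937 302295 0

1. interest=⌊3868644·31/10000⌋=11992; principal=304155-11992=292163; balance=3868644-292163=3576481
2. interest=⌊3576481·31/10000⌋=11087; principal=304155-11087=293068; balance=3576481-293068=3283413
3. interest=⌊3283413·31/10000⌋=10178; principal=304155-10178=293977; balance=3283413-293977=2989436
4. interest=⌊2989436·31/10000⌋=9267; principal=304155-9267=294888; balance=2989436-294888=2694548
5. interest=⌊2694548·31/10000⌋=8353; principal=304155-8353=295802; balance=2694548-295802=2398746
6. interest=⌊2398746·31/10000⌋=7436; principal=304155-7436=296719; balance=2398746-296719=2102027
7. interest=⌊2102027·31/10000⌋=6516; principal=304155-6516=297639; balance=2102027-297639=1804388
8. interest=⌊1804388·31/10000⌋=5593; principal=304155-5593=298562; balance=1804388-298562=1505826
9. interest=⌊1505826·31/10000⌋=4668; principal=304155-4668=299487; balance=1505826-299487=1206339
10. interest=⌊1206339·31/10000⌋=3739; principal=304155-3739=300416; balance=1206339-300416=905923
11. interest=⌊905923·31/10000⌋=2808; principal=304155-2808=301347; balance=905923-301347=604576
12. interest=⌊604576·31/10000⌋=1874; principal=304155-1874=302281; balance=604576-302281=302295
13. interest=⌊302295·31/10000⌋=937; principal=min(304155-937,302295)=302295; balance=302295-302295=0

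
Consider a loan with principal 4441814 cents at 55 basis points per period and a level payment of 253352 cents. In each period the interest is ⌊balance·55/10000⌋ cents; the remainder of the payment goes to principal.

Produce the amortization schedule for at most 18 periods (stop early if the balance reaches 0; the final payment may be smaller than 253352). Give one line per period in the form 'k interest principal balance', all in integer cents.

1 24429 228923 4212891
2 23170 230182 3982709
3 21904 231448 3751261
4 20631 232721 3518540
5 19351 234001 3284539
6 18064 235288 3049251
7 16770 236582 2812669
8 15469 237883 2574786
9 14161 239191 2335595
10 12845 240507 2095088
11 11522 241830 1853258
12 10192 243160 1610098
13 8855 244497 1365601
14 7510 245842 1119759
15 6158 247194 872565
16 4799 248553 624012
17 3432 249920 374092
18 2057 251295 122797

1. interest=⌊4441814·55/10000⌋=24429; principal=253352-24429=228923; balance=4441814-228923=4212891
2. interest=⌊4212891·55/10000⌋=23170; principal=253352-23170=230182; balance=4212891-230182=3982709
3. interest=⌊3982709·55/10000⌋=21904; principal=253352-21904=231448; balance=3982709-231448=3751261
4. interest=⌊3751261·55/10000⌋=20631; principal=253352-20631=232721; balance=3751261-232721=3518540
5. interest=⌊3518540·55/10000⌋=19351; principal=253352-19351=234001; balance=3518540-234001=3284539
6. interest=⌊3284539·55/10000⌋=18064; principal=253352-18064=235288; balance=3284539-235288=3049251
7. interest=⌊3049251·55/10000⌋=16770; principal=253352-16770=236582; balance=3049251-236582=2812669
8. interest=⌊2812669·55/10000⌋=15469; principal=253352-15469=237883; balance=2812669-237883=2574786
9. interest=⌊2574786·55/10000⌋=14161; principal=253352-14161=239191; balance=2574786-239191=2335595
10. interest=⌊2335595·55/10000⌋=12845; principal=253352-12845=240507; balance=2335595-240507=2095088
11. interest=⌊2095088·55/10000⌋=11522; principal=253352-11522=241830; balance=2095088-241830=1853258
12. interest=⌊1853258·55/10000⌋=10192; principal=253352-10192=243160; balance=1853258-243160=1610098
13. interest=⌊1610098·55/10000⌋=8855; principal=253352-8855=244497; balance=1610098-244497=1365601
14. interest=⌊1365601·55/10000⌋=7510; principal=253352-7510=245842; balance=1365601-245842=1119759
15. interest=⌊1119759·55/10000⌋=6158; principal=253352-6158=247194; balance=1119759-247194=872565
16. interest=⌊872565·55/10000⌋=4799; principal=253352-4799=248553; balance=872565-248553=624012
17. interest=⌊624012·55/10000⌋=3432; principal=253352-3432=249920; balance=624012-249920=374092
18. interest=⌊374092·55/10000⌋=2057; principal=253352-2057=251295; balance=374092-251295=122797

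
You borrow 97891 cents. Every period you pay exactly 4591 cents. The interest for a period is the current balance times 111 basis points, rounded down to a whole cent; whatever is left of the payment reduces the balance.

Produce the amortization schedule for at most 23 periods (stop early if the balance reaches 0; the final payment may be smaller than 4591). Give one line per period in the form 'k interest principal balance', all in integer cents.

1 1086 3505 94386
2 1047 3544 90842
3 1008 3583 87259
4 968 3623 83636
5 928 3663 79973
6 887 3704 76269
7 846 3745 72524
8 805 3786 68738
9 762 3829 64909
10 720 3871 61038
11 677 3914 57124
12 634 3957 53167
13 590 4001 49166
14 545 4046 45120
15 500 4091 41029
16 455 4136 36893
17 409 4182 32711
18 363 4228 28483
19 316 4275 24208
20 268 4323 19885
21 220 4371 15514
22 172 4419 11095
23 123 4468 6627

1. interest=⌊97891·111/10000⌋=1086; principal=4591-1086=3505; balance=97891-3505=94386
2. interest=⌊94386·111/10000⌋=1047; principal=4591-1047=3544; balance=94386-3544=90842
3. interest=⌊90842·111/10000⌋=1008; principal=4591-1008=3583; balance=90842-3583=87259
4. interest=⌊87259·111/10000⌋=968; principal=4591-968=3623; balance=87259-3623=83636
5. interest=⌊83636·111/10000⌋=928; principal=4591-928=3663; balance=83636-3663=79973
6. interest=⌊79973·111/10000⌋=887; principal=4591-887=3704; balance=79973-3704=76269
7. interest=⌊76269·111/10000⌋=846; principal=4591-846=3745; balance=76269-3745=72524
8. interest=⌊72524·111/10000⌋=805; principal=4591-805=3786; balance=72524-3786=68738
9. interest=⌊68738·111/10000⌋=762; principal=4591-762=3829; balance=68738-3829=64909
10. interest=⌊64909·111/10000⌋=720; principal=4591-720=3871; balance=64909-3871=61038
11. interest=⌊61038·111/10000⌋=677; principal=4591-677=3914; balance=61038-3914=57124
12. interest=⌊57124·111/10000⌋=634; principal=4591-634=3957; balance=57124-3957=53167
13. interest=⌊53167·111/10000⌋=590; principal=4591-590=4001; balance=53167-4001=49166
14. interest=⌊49166·111/10000⌋=545; principal=4591-545=4046; balance=49166-4046=45120
15. interest=⌊45120·111/10000⌋=500; principal=4591-500=4091; balance=45120-4091=41029
16. interest=⌊41029·111/10000⌋=455; principal=4591-455=4136; balance=41029-4136=36893
17. interest=⌊36893·111/10000⌋=409; principal=4591-409=4182; balance=36893-4182=32711
18. interest=⌊32711·111/10000⌋=363; principal=4591-363=4228; balance=32711-4228=28483
19. interest=⌊28483·111/10000⌋=316; principal=4591-316=4275; balance=28483-4275=24208
20. interest=⌊24208·111/10000⌋=268; principal=4591-268=4323; balance=24208-4323=19885
21. interest=⌊19885·111/10000⌋=220; principal=4591-220=4371; balance=19885-4371=15514
22. interest=⌊15514·111/10000⌋=172; principal=4591-172=4419; balance=15514-4419=11095
23. interest=⌊11095·111/10000⌋=123; principal=4591-123=4468; balance=11095-4468=6627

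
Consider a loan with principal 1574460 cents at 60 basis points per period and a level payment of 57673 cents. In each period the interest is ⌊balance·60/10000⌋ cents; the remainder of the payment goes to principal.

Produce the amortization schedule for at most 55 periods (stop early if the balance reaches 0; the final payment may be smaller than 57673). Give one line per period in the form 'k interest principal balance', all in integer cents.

1 9446 48227 1526233
2 9157 48516 1477717
3 8866 48807 1428910
4 8573 49100 1379810
5 8278 49395 1330415
6 7982 49691 1280724
7 7684 49989 1230735
8 7384 50289 1180446
9 7082 50591 1129855
10 6779 50894 1078961
11 6473 51200 1027761
12 6166 51507 976254
13 5857 51816 924438
14 5546 52127 872311
15 5233 52440 819871
16 4919 52754 767117
17 4602 53071 714046
18 4284 53389 660657
19 3963 53710 606947
20 3641 54032 552915
21 3317 54356 498559
22 2991 54682 443877
23 2663 55010 388867
24 2333 55340 333527
25 2001 55672 277855
26 1667 56006 221849
27 1331 56342 165507
28 993 56680 108827
29 652 57021 51806
30 310 51806 0

1. interest=⌊1574460·60/10000⌋=9446; principal=57673-9446=48227; balance=1574460-48227=1526233
2. interest=⌊1526233·60/10000⌋=9157; principal=57673-9157=48516; balance=1526233-48516=1477717
3. interest=⌊1477717·60/10000⌋=8866; principal=57673-8866=48807; balance=1477717-48807=1428910
4. interest=⌊1428910·60/10000⌋=8573; principal=57673-8573=49100; balance=1428910-49100=1379810
5. interest=⌊1379810·60/10000⌋=8278; principal=57673-8278=49395; balance=1379810-49395=1330415
6. interest=⌊1330415·60/10000⌋=7982; principal=57673-7982=49691; balance=1330415-49691=1280724
7. interest=⌊1280724·60/10000⌋=7684; principal=57673-7684=49989; balance=1280724-49989=1230735
8. interest=⌊1230735·60/10000⌋=7384; principal=57673-7384=50289; balance=1230735-50289=1180446
9. interest=⌊1180446·60/10000⌋=7082; principal=57673-7082=50591; balance=1180446-50591=1129855
10. interest=⌊1129855·60/10000⌋=6779; principal=57673-6779=50894; balance=1129855-50894=1078961
11. interest=⌊1078961·60/10000⌋=6473; principal=57673-6473=51200; balance=1078961-51200=1027761
12. interest=⌊1027761·60/10000⌋=6166; principal=57673-6166=51507; balance=1027761-51507=976254
13. interest=⌊976254·60/10000⌋=5857; principal=57673-5857=51816; balance=976254-51816=924438
14. interest=⌊924438·60/10000⌋=5546; principal=57673-5546=52127; balance=924438-52127=872311
15. interest=⌊872311·60/10000⌋=5233; principal=57673-5233=52440; balance=872311-52440=819871
16. interest=⌊819871·60/10000⌋=4919; principal=57673-4919=52754; balance=819871-52754=767117
17. interest=⌊767117·60/10000⌋=4602; principal=57673-4602=53071; balance=767117-53071=714046
18. interest=⌊714046·60/10000⌋=4284; principal=57673-4284=53389; balance=714046-53389=660657
19. interest=⌊660657·60/10000⌋=3963; principal=57673-3963=53710; balance=660657-53710=606947
20. interest=⌊606947·60/10000⌋=3641; principal=57673-3641=54032; balance=606947-54032=552915
21. interest=⌊552915·60/10000⌋=3317; principal=57673-3317=54356; balance=552915-54356=498559
22. interest=⌊498559·60/10000⌋=2991; principal=57673-2991=54682; balance=498559-54682=443877
23. interest=⌊443877·60/10000⌋=2663; principal=57673-2663=55010; balance=443877-55010=388867
24. interest=⌊388867·60/10000⌋=2333; principal=57673-2333=55340; balance=388867-55340=333527
25. interest=⌊333527·60/10000⌋=2001; principal=57673-2001=55672; balance=333527-55672=277855
26. interest=⌊277855·60/10000⌋=1667; principal=57673-1667=56006; balance=277855-56006=221849
27. interest=⌊221849·60/10000⌋=1331; principal=57673-1331=56342; balance=221849-56342=165507
28. interest=⌊165507·60/10000⌋=993; principal=57673-993=56680; balance=165507-56680=108827
29. interest=⌊108827·60/10000⌋=652; principal=57673-652=57021; balance=108827-57021=51806
30. interest=⌊51806·60/10000⌋=310; principal=min(57673-310,51806)=51806; balance=51806-51806=0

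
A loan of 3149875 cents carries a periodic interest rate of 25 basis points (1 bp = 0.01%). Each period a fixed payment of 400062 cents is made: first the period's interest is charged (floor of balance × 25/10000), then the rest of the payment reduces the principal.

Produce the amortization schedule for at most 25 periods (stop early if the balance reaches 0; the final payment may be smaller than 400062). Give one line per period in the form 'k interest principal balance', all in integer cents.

1 7874 392188 2757687
2 6894 393168 2364519
3 5911 394151 1970368
4 4925 395137 1575231
5 3938 396124 1179107
6 2947 397115 781992
7 1954 398108 383884
8 959 383884 0

1. interest=⌊3149875·25/10000⌋=7874; principal=400062-7874=392188; balance=3149875-392188=2757687
2. interest=⌊2757687·25/10000⌋=6894; principal=400062-6894=393168; balance=2757687-393168=2364519
3. interest=⌊2364519·25/10000⌋=5911; principal=400062-5911=394151; balance=2364519-394151=1970368
4. interest=⌊1970368·25/10000⌋=4925; principal=400062-4925=395137; balance=1970368-395137=1575231
5. interest=⌊1575231·25/10000⌋=3938; principal=400062-3938=396124; balance=1575231-396124=1179107
6. interest=⌊1179107·25/10000⌋=2947; principal=400062-2947=397115; balance=1179107-397115=781992
7. interest=⌊781992·25/10000⌋=1954; principal=400062-1954=398108; balance=781992-398108=383884
8. interest=⌊383884·25/10000⌋=959; principal=min(400062-959,383884)=383884; balance=383884-383884=0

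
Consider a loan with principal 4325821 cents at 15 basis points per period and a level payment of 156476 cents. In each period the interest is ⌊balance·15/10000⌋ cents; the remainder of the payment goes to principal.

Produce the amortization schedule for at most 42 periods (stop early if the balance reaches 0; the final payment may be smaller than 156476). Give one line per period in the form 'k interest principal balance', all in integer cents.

1. interest=⌊4325821·15/10000⌋=6488; principal=156476-6488=149988; balance=4325821-149988=4175833
2. interest=⌊4175833·15/10000⌋=6263; principal=156476-6263=150213; balance=4175833-150213=4025620
3. interest=⌊4025620·15/10000⌋=6038; principal=156476-6038=150438; balance=4025620-150438=3875182
4. interest=⌊3875182·15/10000⌋=5812; principal=156476-5812=150664; balance=3875182-150664=3724518
5. interest=⌊3724518·15/10000⌋=5586; principal=156476-5586=150890; balance=3724518-150890=3573628
6. interest=⌊3573628·15/10000⌋=5360; principal=156476-5360=151116; balance=3573628-151116=3422512
7. interest=⌊3422512·15/10000⌋=5133; principal=156476-5133=151343; balance=3422512-151343=3271169
8. interest=⌊3271169·15/10000⌋=4906; principal=156476-4906=151570; balance=3271169-151570=3119599
9. interest=⌊3119599·15/10000⌋=4679; principal=156476-4679=151797; balance=3119599-151797=2967802
10. interest=⌊2967802·15/10000⌋=4451; principal=156476-4451=152025; balance=2967802-152025=2815777
11. interest=⌊2815777·15/10000⌋=4223; principal=156476-4223=152253; balance=2815777-152253=2663524
12. interest=⌊2663524·15/10000⌋=3995; principal=156476-3995=152481; balance=2663524-152481=2511043
13. interest=⌊2511043·15/10000⌋=3766; principal=156476-3766=152710; balance=2511043-152710=2358333
14. interest=⌊2358333·15/10000⌋=3537; principal=156476-3537=152939; balance=2358333-152939=2205394
15. interest=⌊2205394·15/10000⌋=3308; principal=156476-3308=153168; balance=2205394-153168=2052226
16. interest=⌊2052226·15/10000⌋=3078; principal=156476-3078=153398; balance=2052226-153398=1898828
17. interest=⌊1898828·15/10000⌋=2848; principal=156476-2848=153628; balance=1898828-153628=1745200
18. interest=⌊1745200·15/10000⌋=2617; principal=156476-2617=153859; balance=1745200-153859=1591341
19. interest=⌊1591341·15/10000⌋=2387; principal=156476-2387=154089; balance=1591341-154089=1437252
20. interest=⌊1437252·15/10000⌋=2155; principal=156476-2155=154321; balance=1437252-154321=1282931
21. interest=⌊1282931·15/10000⌋=1924; principal=156476-1924=154552; balance=1282931-154552=1128379
22. interest=⌊1128379·15/10000⌋=1692; principal=156476-1692=154784; balance=1128379-154784=973595
23. interest=⌊973595·15/10000⌋=1460; principal=156476-1460=155016; balance=973595-155016=818579
24. interest=⌊818579·15/10000⌋=1227; principal=156476-1227=155249; balance=818579-155249=663330
25. interest=⌊663330·15/10000⌋=994; principal=156476-994=155482; balance=663330-155482=507848
26. interest=⌊507848·15/10000⌋=761; principal=156476-761=155715; balance=507848-155715=352133
27. interest=⌊352133·15/10000⌋=528; principal=156476-528=155948; balance=352133-155948=196185
28. interest=⌊196185·15/10000⌋=294; principal=156476-294=156182; balance=196185-156182=40003
29. interest=⌊40003·15/10000⌋=60; principal=min(156476-60,40003)=40003; balance=40003-40003=0

1 6488 149988 4175833
2 6263 150213 4025620
3 6038 150438 3875182
4 5812 150664 3724518
5 5586 150890 3573628
6 5360 151116 3422512
7 5133 151343 3271169
8 4906 151570 3119599
9 4679 151797 2967802
10 4451 152025 2815777
11 4223 152253 2663524
12 3995 152481 2511043
13 3766 152710 2358333
14 3537 152939 2205394
15 3308 153168 2052226
16 3078 153398 1898828
17 2848 153628 1745200
18 2617 153859 1591341
19 2387 154089 1437252
20 2155 154321 1282931
21 1924 154552 1128379
22 1692 154784 973595
23 1460 155016 818579
24 1227 155249 663330
25 994 155482 507848
26 761 155715 352133
27 528 155948 196185
28 294 156182 40003
29 60 40003 0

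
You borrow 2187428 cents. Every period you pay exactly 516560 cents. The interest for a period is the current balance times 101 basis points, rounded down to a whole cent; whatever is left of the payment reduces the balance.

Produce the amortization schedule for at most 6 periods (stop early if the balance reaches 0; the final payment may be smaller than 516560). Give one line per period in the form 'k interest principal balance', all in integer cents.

1 22093 494467 1692961
2 17098 499462 1193499
3 12054 504506 688993
4 6958 509602 179391
5 1811 179391 0

1. interest=⌊2187428·101/10000⌋=22093; principal=516560-22093=494467; balance=2187428-494467=1692961
2. interest=⌊1692961·101/10000⌋=17098; principal=516560-17098=499462; balance=1692961-499462=1193499
3. interest=⌊1193499·101/10000⌋=12054; principal=516560-12054=504506; balance=1193499-504506=688993
4. interest=⌊688993·101/10000⌋=6958; principal=516560-6958=509602; balance=688993-509602=179391
5. interest=⌊179391·101/10000⌋=1811; principal=min(516560-1811,179391)=179391; balance=179391-179391=0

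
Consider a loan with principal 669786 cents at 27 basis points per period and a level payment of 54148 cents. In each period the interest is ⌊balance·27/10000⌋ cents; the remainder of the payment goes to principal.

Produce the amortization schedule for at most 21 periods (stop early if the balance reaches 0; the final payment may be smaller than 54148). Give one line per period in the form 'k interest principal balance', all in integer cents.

1. interest=⌊669786·27/10000⌋=1808; principal=54148-1808=52340; balance=669786-52340=617446
2. interest=⌊617446·27/10000⌋=1667; principal=54148-1667=52481; balance=617446-52481=564965
3. interest=⌊564965·27/10000⌋=1525; principal=54148-1525=52623; balance=564965-52623=512342
4. interest=⌊512342·27/10000⌋=1383; principal=54148-1383=52765; balance=512342-52765=459577
5. interest=⌊459577·27/10000⌋=1240; principal=54148-1240=52908; balance=459577-52908=406669
6. interest=⌊406669·27/10000⌋=1098; principal=54148-1098=53050; balance=406669-53050=353619
7. interest=⌊353619·27/10000⌋=954; principal=54148-954=53194; balance=353619-53194=300425
8. interest=⌊300425·27/10000⌋=811; principal=54148-811=53337; balance=300425-53337=247088
9. interest=⌊247088·27/10000⌋=667; principal=54148-667=53481; balance=247088-53481=193607
10. interest=⌊193607·27/10000⌋=522; principal=54148-522=53626; balance=193607-53626=139981
11. interest=⌊139981·27/10000⌋=377; principal=54148-377=53771; balance=139981-53771=86210
12. interest=⌊86210·27/10000⌋=232; principal=54148-232=53916; balance=86210-53916=32294
13. interest=⌊32294·27/10000⌋=87; principal=min(54148-87,32294)=32294; balance=32294-32294=0

1 1808 52340 617446
2 1667 52481 564965
3 1525 52623 512342
4 1383 52765 459577
5 1240 52908 406669
6 1098 53050 353619
7 954 53194 300425
8 811 53337 247088
9 667 53481 193607
10 522 53626 139981
11 377 53771 86210
12 232 53916 32294
13 87 32294 0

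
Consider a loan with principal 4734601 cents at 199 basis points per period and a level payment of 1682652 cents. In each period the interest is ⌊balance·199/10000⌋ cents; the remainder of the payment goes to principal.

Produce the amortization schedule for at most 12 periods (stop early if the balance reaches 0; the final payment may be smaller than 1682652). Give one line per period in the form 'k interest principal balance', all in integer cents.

1 94218 1588434 3146167
2 62608 1620044 1526123
3 30369 1526123 0

1. interest=⌊4734601·199/10000⌋=94218; principal=1682652-94218=1588434; balance=4734601-1588434=3146167
2. interest=⌊3146167·199/10000⌋=62608; principal=1682652-62608=1620044; balance=3146167-1620044=1526123
3. interest=⌊1526123·199/10000⌋=30369; principal=min(1682652-30369,1526123)=1526123; balance=1526123-1526123=0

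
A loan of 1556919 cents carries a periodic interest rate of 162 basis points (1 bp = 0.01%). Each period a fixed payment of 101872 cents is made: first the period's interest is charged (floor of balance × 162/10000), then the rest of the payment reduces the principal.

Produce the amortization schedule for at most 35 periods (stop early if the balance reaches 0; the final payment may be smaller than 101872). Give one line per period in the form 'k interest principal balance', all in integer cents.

1. interest=⌊1556919·162/10000⌋=25222; principal=101872-25222=76650; balance=1556919-76650=1480269
2. interest=⌊1480269·162/10000⌋=23980; principal=101872-23980=77892; balance=1480269-77892=1402377
3. interest=⌊1402377·162/10000⌋=22718; principal=101872-22718=79154; balance=1402377-79154=1323223
4. interest=⌊1323223·162/10000⌋=21436; principal=101872-21436=80436; balance=1323223-80436=1242787
5. interest=⌊1242787·162/10000⌋=20133; principal=101872-20133=81739; balance=1242787-81739=1161048
6. interest=⌊1161048·162/10000⌋=18808; principal=101872-18808=83064; balance=1161048-83064=1077984
7. interest=⌊1077984·162/10000⌋=17463; principal=101872-17463=84409; balance=1077984-84409=993575
8. interest=⌊993575·162/10000⌋=16095; principal=101872-16095=85777; balance=993575-85777=907798
9. interest=⌊907798·162/10000⌋=14706; principal=101872-14706=87166; balance=907798-87166=820632
10. interest=⌊820632·162/10000⌋=13294; principal=101872-13294=88578; balance=820632-88578=732054
11. interest=⌊732054·162/10000⌋=11859; principal=101872-11859=90013; balance=732054-90013=642041
12. interest=⌊642041·162/10000⌋=10401; principal=101872-10401=91471; balance=642041-91471=550570
13. interest=⌊550570·162/10000⌋=8919; principal=101872-8919=92953; balance=550570-92953=457617
14. interest=⌊457617·162/10000⌋=7413; principal=101872-7413=94459; balance=457617-94459=363158
15. interest=⌊363158·162/10000⌋=5883; principal=101872-5883=95989; balance=363158-95989=267169
16. interest=⌊267169·162/10000⌋=4328; principal=101872-4328=97544; balance=267169-97544=169625
17. interest=⌊169625·162/10000⌋=2747; principal=101872-2747=99125; balance=169625-99125=70500
18. interest=⌊70500·162/10000⌋=1142; principal=min(101872-1142,70500)=70500; balance=70500-70500=0

1 25222 76650 1480269
2 23980 77892 1402377
3 22718 79154 1323223
4 21436 80436 1242787
5 20133 81739 1161048
6 18808 83064 1077984
7 17463 84409 993575
8 16095 85777 907798
9 14706 87166 820632
10 13294 88578 732054
11 11859 90013 642041
12 10401 91471 550570
13 8919 92953 457617
14 7413 94459 363158
15 5883 95989 267169
16 4328 97544 169625
17 2747 99125 70500
18 1142 70500 0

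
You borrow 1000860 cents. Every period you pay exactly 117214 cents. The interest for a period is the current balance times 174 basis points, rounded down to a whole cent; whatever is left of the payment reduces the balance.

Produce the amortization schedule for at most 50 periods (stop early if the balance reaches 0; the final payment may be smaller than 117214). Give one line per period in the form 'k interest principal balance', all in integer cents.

1 17414 99800 901060
2 15678 101536 799524
3 13911 103303 696221
4 12114 105100 591121
5 10285 106929 484192
6 8424 108790 375402
7 6531 110683 264719
8 4606 112608 152111
9 2646 114568 37543
10 653 37543 0

1. interest=⌊1000860·174/10000⌋=17414; principal=117214-17414=99800; balance=1000860-99800=901060
2. interest=⌊901060·174/10000⌋=15678; principal=117214-15678=101536; balance=901060-101536=799524
3. interest=⌊799524·174/10000⌋=13911; principal=117214-13911=103303; balance=799524-103303=696221
4. interest=⌊696221·174/10000⌋=12114; principal=117214-12114=105100; balance=696221-105100=591121
5. interest=⌊591121·174/10000⌋=10285; principal=117214-10285=106929; balance=591121-106929=484192
6. interest=⌊484192·174/10000⌋=8424; principal=117214-8424=108790; balance=484192-108790=375402
7. interest=⌊375402·174/10000⌋=6531; principal=117214-6531=110683; balance=375402-110683=264719
8. interest=⌊264719·174/10000⌋=4606; principal=117214-4606=112608; balance=264719-112608=152111
9. interest=⌊152111·174/10000⌋=2646; principal=117214-2646=114568; balance=152111-114568=37543
10. interest=⌊37543·174/10000⌋=653; principal=min(117214-653,37543)=37543; balance=37543-37543=0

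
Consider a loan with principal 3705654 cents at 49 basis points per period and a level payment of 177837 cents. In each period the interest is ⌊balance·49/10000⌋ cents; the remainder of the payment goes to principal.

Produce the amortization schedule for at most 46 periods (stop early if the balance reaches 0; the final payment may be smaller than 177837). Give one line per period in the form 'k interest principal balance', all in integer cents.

1 18157 159680 3545974
2 17375 160462 3385512
3 16589 161248 3224264
4 15798 162039 3062225
5 15004 162833 2899392
6 14207 163630 2735762
7 13405 164432 2571330
8 12599 165238 2406092
9 11789 166048 2240044
10 10976 166861 2073183
11 10158 167679 1905504
12 9336 168501 1737003
13 8511 169326 1567677
14 7681 170156 1397521
15 6847 170990 1226531
16 6010 171827 1054704
17 5168 172669 882035
18 4321 173516 708519
19 3471 174366 534153
20 2617 175220 358933
21 1758 176079 182854
22 895 176942 5912
23 28 5912 0

1. interest=⌊3705654·49/10000⌋=18157; principal=177837-18157=159680; balance=3705654-159680=3545974
2. interest=⌊3545974·49/10000⌋=17375; principal=177837-17375=160462; balance=3545974-160462=3385512
3. interest=⌊3385512·49/10000⌋=16589; principal=177837-16589=161248; balance=3385512-161248=3224264
4. interest=⌊3224264·49/10000⌋=15798; principal=177837-15798=162039; balance=3224264-162039=3062225
5. interest=⌊3062225·49/10000⌋=15004; principal=177837-15004=162833; balance=3062225-162833=2899392
6. interest=⌊2899392·49/10000⌋=14207; principal=177837-14207=163630; balance=2899392-163630=2735762
7. interest=⌊2735762·49/10000⌋=13405; principal=177837-13405=164432; balance=2735762-164432=2571330
8. interest=⌊2571330·49/10000⌋=12599; principal=177837-12599=165238; balance=2571330-165238=2406092
9. interest=⌊2406092·49/10000⌋=11789; principal=177837-11789=166048; balance=2406092-166048=2240044
10. interest=⌊2240044·49/10000⌋=10976; principal=177837-10976=166861; balance=2240044-166861=2073183
11. interest=⌊2073183·49/10000⌋=10158; principal=177837-10158=167679; balance=2073183-167679=1905504
12. interest=⌊1905504·49/10000⌋=9336; principal=177837-9336=168501; balance=1905504-168501=1737003
13. interest=⌊1737003·49/10000⌋=8511; principal=177837-8511=169326; balance=1737003-169326=1567677
14. interest=⌊1567677·49/10000⌋=7681; principal=177837-7681=170156; balance=1567677-170156=1397521
15. interest=⌊1397521·49/10000⌋=6847; principal=177837-6847=170990; balance=1397521-170990=1226531
16. interest=⌊1226531·49/10000⌋=6010; principal=177837-6010=171827; balance=1226531-171827=1054704
17. interest=⌊1054704·49/10000⌋=5168; principal=177837-5168=172669; balance=1054704-172669=882035
18. interest=⌊882035·49/10000⌋=4321; principal=177837-4321=173516; balance=882035-173516=708519
19. interest=⌊708519·49/10000⌋=3471; principal=177837-3471=174366; balance=708519-174366=534153
20. interest=⌊534153·49/10000⌋=2617; principal=177837-2617=175220; balance=534153-175220=358933
21. interest=⌊358933·49/10000⌋=1758; principal=177837-1758=176079; balance=358933-176079=182854
22. interest=⌊182854·49/10000⌋=895; principal=177837-895=176942; balance=182854-176942=5912
23. interest=⌊5912·49/10000⌋=28; principal=min(177837-28,5912)=5912; balance=5912-5912=0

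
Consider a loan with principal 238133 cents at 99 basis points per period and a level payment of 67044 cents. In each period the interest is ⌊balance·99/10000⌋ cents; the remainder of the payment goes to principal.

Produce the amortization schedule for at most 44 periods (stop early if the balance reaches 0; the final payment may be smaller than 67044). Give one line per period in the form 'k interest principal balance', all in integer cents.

1 2357 64687 173446
2 1717 65327 108119
3 1070 65974 42145
4 417 42145 0

1. interest=⌊238133·99/10000⌋=2357; principal=67044-2357=64687; balance=238133-64687=173446
2. interest=⌊173446·99/10000⌋=1717; principal=67044-1717=65327; balance=173446-65327=108119
3. interest=⌊108119·99/10000⌋=1070; principal=67044-1070=65974; balance=108119-65974=42145
4. interest=⌊42145·99/10000⌋=417; principal=min(67044-417,42145)=42145; balance=42145-42145=0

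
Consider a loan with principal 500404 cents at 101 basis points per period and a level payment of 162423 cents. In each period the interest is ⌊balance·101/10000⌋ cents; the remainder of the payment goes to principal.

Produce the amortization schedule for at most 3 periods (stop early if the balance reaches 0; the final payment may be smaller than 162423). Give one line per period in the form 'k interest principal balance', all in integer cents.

1. interest=⌊500404·101/10000⌋=5054; principal=162423-5054=157369; balance=500404-157369=343035
2. interest=⌊343035·101/10000⌋=3464; principal=162423-3464=158959; balance=343035-158959=184076
3. interest=⌊184076·101/10000⌋=1859; principal=162423-1859=160564; balance=184076-160564=23512

1 5054 157369 343035
2 3464 158959 184076
3 1859 160564 23512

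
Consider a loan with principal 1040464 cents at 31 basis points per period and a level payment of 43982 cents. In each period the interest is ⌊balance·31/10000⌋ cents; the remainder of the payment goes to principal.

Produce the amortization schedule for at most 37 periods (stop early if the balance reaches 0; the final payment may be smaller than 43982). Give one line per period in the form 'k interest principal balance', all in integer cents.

1 3225 40757 999707
2 3099 40883 958824
3 2972 41010 917814
4 2845 41137 876677
5 2717 41265 835412
6 2589 41393 794019
7 2461 41521 752498
8 2332 41650 710848
9 2203 41779 669069
10 2074 41908 627161
11 1944 42038 585123
12 1813 42169 542954
13 1683 42299 500655
14 1552 42430 458225
15 1420 42562 415663
16 1288 42694 372969
17 1156 42826 330143
18 1023 42959 287184
19 890 43092 244092
20 756 43226 200866
21 622 43360 157506
22 488 43494 114012
23 353 43629 70383
24 218 43764 26619
25 82 26619 0

1. interest=⌊1040464·31/10000⌋=3225; principal=43982-3225=40757; balance=1040464-40757=999707
2. interest=⌊999707·31/10000⌋=3099; principal=43982-3099=40883; balance=999707-40883=958824
3. interest=⌊958824·31/10000⌋=2972; principal=43982-2972=41010; balance=958824-41010=917814
4. interest=⌊917814·31/10000⌋=2845; principal=43982-2845=41137; balance=917814-41137=876677
5. interest=⌊876677·31/10000⌋=2717; principal=43982-2717=41265; balance=876677-41265=835412
6. interest=⌊835412·31/10000⌋=2589; principal=43982-2589=41393; balance=835412-41393=794019
7. interest=⌊794019·31/10000⌋=2461; principal=43982-2461=41521; balance=794019-41521=752498
8. interest=⌊752498·31/10000⌋=2332; principal=43982-2332=41650; balance=752498-41650=710848
9. interest=⌊710848·31/10000⌋=2203; principal=43982-2203=41779; balance=710848-41779=669069
10. interest=⌊669069·31/10000⌋=2074; principal=43982-2074=41908; balance=669069-41908=627161
11. interest=⌊627161·31/10000⌋=1944; principal=43982-1944=42038; balance=627161-42038=585123
12. interest=⌊585123·31/10000⌋=1813; principal=43982-1813=42169; balance=585123-42169=542954
13. interest=⌊542954·31/10000⌋=1683; principal=43982-1683=42299; balance=542954-42299=500655
14. interest=⌊500655·31/10000⌋=1552; principal=43982-1552=42430; balance=500655-42430=458225
15. interest=⌊458225·31/10000⌋=1420; principal=43982-1420=42562; balance=458225-42562=415663
16. interest=⌊415663·31/10000⌋=1288; principal=43982-1288=42694; balance=415663-42694=372969
17. interest=⌊372969·31/10000⌋=1156; principal=43982-1156=42826; balance=372969-42826=330143
18. interest=⌊330143·31/10000⌋=1023; principal=43982-1023=42959; balance=330143-42959=287184
19. interest=⌊287184·31/10000⌋=890; principal=43982-890=43092; balance=287184-43092=244092
20. interest=⌊244092·31/10000⌋=756; principal=43982-756=43226; balance=244092-43226=200866
21. interest=⌊200866·31/10000⌋=622; principal=43982-622=43360; balance=200866-43360=157506
22. interest=⌊157506·31/10000⌋=488; principal=43982-488=43494; balance=157506-43494=114012
23. interest=⌊114012·31/10000⌋=353; principal=43982-353=43629; balance=114012-43629=70383
24. interest=⌊70383·31/10000⌋=218; principal=43982-218=43764; balance=70383-43764=26619
25. interest=⌊26619·31/10000⌋=82; principal=min(43982-82,26619)=26619; balance=26619-26619=0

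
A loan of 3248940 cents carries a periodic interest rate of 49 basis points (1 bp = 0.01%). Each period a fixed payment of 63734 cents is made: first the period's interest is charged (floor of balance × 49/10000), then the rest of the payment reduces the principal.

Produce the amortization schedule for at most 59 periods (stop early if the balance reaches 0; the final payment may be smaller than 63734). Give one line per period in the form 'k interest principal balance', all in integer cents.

1 15919 47815 3201125
2 15685 48049 3153076
3 15450 48284 3104792
4 15213 48521 3056271
5 14975 48759 3007512
6 14736 48998 2958514
7 14496 49238 2909276
8 14255 49479 2859797
9 14013 49721 2810076
10 13769 49965 2760111
11 13524 50210 2709901
12 13278 50456 2659445
13 13031 50703 2608742
14 12782 50952 2557790
15 12533 51201 2506589
16 12282 51452 2455137
17 12030 51704 2403433
18 11776 51958 2351475
19 11522 52212 2299263
20 11266 52468 2246795
21 11009 52725 2194070
22 10750 52984 2141086
23 10491 53243 2087843
24 10230 53504 2034339
25 9968 53766 1980573
26 9704 54030 1926543
27 9440 54294 1872249
28 9174 54560 1817689
29 8906 54828 1762861
30 8638 55096 1707765
31 8368 55366 1652399
32 8096 55638 1596761
33 7824 55910 1540851
34 7550 56184 1484667
35 7274 56460 1428207
36 6998 56736 1371471
37 6720 57014 1314457
38 6440 57294 1257163
39 6160 57574 1199589
40 5877 57857 1141732
41 5594 58140 1083592
42 5309 58425 1025167
43 5023 58711 966456
44 4735 58999 907457
45 4446 59288 848169
46 4156 59578 788591
47 3864 59870 728721
48 3570 60164 668557
49 3275 60459 608098
50 2979 60755 547343
51 2681 61053 486290
52 2382 61352 424938
53 2082 61652 363286
54 1780 61954 301332
55 1476 62258 239074
56 1171 62563 176511
57 864 62870 113641
58 556 63178 50463
59 247 50463 0

1. interest=⌊3248940·49/10000⌋=15919; principal=63734-15919=47815; balance=3248940-47815=3201125
2. interest=⌊3201125·49/10000⌋=15685; principal=63734-15685=48049; balance=3201125-48049=3153076
3. interest=⌊3153076·49/10000⌋=15450; principal=63734-15450=48284; balance=3153076-48284=3104792
4. interest=⌊3104792·49/10000⌋=15213; principal=63734-15213=48521; balance=3104792-48521=3056271
5. interest=⌊3056271·49/10000⌋=14975; principal=63734-14975=48759; balance=3056271-48759=3007512
6. interest=⌊3007512·49/10000⌋=14736; principal=63734-14736=48998; balance=3007512-48998=2958514
7. interest=⌊2958514·49/10000⌋=14496; principal=63734-14496=49238; balance=2958514-49238=2909276
8. interest=⌊2909276·49/10000⌋=14255; principal=63734-14255=49479; balance=2909276-49479=2859797
9. interest=⌊2859797·49/10000⌋=14013; principal=63734-14013=49721; balance=2859797-49721=2810076
10. interest=⌊2810076·49/10000⌋=13769; principal=63734-13769=49965; balance=2810076-49965=2760111
11. interest=⌊2760111·49/10000⌋=13524; principal=63734-13524=50210; balance=2760111-50210=2709901
12. interest=⌊2709901·49/10000⌋=13278; principal=63734-13278=50456; balance=2709901-50456=2659445
13. interest=⌊2659445·49/10000⌋=13031; principal=63734-13031=50703; balance=2659445-50703=2608742
14. interest=⌊2608742·49/10000⌋=12782; principal=63734-12782=50952; balance=2608742-50952=2557790
15. interest=⌊2557790·49/10000⌋=12533; principal=63734-12533=51201; balance=2557790-51201=2506589
16. interest=⌊2506589·49/10000⌋=12282; principal=63734-12282=51452; balance=2506589-51452=2455137
17. interest=⌊2455137·49/10000⌋=12030; principal=63734-12030=51704; balance=2455137-51704=2403433
18. interest=⌊2403433·49/10000⌋=11776; principal=63734-11776=51958; balance=2403433-51958=2351475
19. interest=⌊2351475·49/10000⌋=11522; principal=63734-11522=52212; balance=2351475-52212=2299263
20. interest=⌊2299263·49/10000⌋=11266; principal=63734-11266=52468; balance=2299263-52468=2246795
21. interest=⌊2246795·49/10000⌋=11009; principal=63734-11009=52725; balance=2246795-52725=2194070
22. interest=⌊2194070·49/10000⌋=10750; principal=63734-10750=52984; balance=2194070-52984=2141086
23. interest=⌊2141086·49/10000⌋=10491; principal=63734-10491=53243; balance=2141086-53243=2087843
24. interest=⌊2087843·49/10000⌋=10230; principal=63734-10230=53504; balance=2087843-53504=2034339
25. interest=⌊2034339·49/10000⌋=9968; principal=63734-9968=53766; balance=2034339-53766=1980573
26. interest=⌊1980573·49/10000⌋=9704; principal=63734-9704=54030; balance=1980573-54030=1926543
27. interest=⌊1926543·49/10000⌋=9440; principal=63734-9440=54294; balance=1926543-54294=1872249
28. interest=⌊1872249·49/10000⌋=9174; principal=63734-9174=54560; balance=1872249-54560=1817689
29. interest=⌊1817689·49/10000⌋=8906; principal=63734-8906=54828; balance=1817689-54828=1762861
30. interest=⌊1762861·49/10000⌋=8638; principal=63734-8638=55096; balance=1762861-55096=1707765
31. interest=⌊1707765·49/10000⌋=8368; principal=63734-8368=55366; balance=1707765-55366=1652399
32. interest=⌊1652399·49/10000⌋=8096; principal=63734-8096=55638; balance=1652399-55638=1596761
33. interest=⌊1596761·49/10000⌋=7824; principal=63734-7824=55910; balance=1596761-55910=1540851
34. interest=⌊1540851·49/10000⌋=7550; principal=63734-7550=56184; balance=1540851-56184=1484667
35. interest=⌊1484667·49/10000⌋=7274; principal=63734-7274=56460; balance=1484667-56460=1428207
36. interest=⌊1428207·49/10000⌋=6998; principal=63734-6998=56736; balance=1428207-56736=1371471
37. interest=⌊1371471·49/10000⌋=6720; principal=63734-6720=57014; balance=1371471-57014=1314457
38. interest=⌊1314457·49/10000⌋=6440; principal=63734-6440=57294; balance=1314457-57294=1257163
39. interest=⌊1257163·49/10000⌋=6160; principal=63734-6160=57574; balance=1257163-57574=1199589
40. interest=⌊1199589·49/10000⌋=5877; principal=63734-5877=57857; balance=1199589-57857=1141732
41. interest=⌊1141732·49/10000⌋=5594; principal=63734-5594=58140; balance=1141732-58140=1083592
42. interest=⌊1083592·49/10000⌋=5309; principal=63734-5309=58425; balance=1083592-58425=1025167
43. interest=⌊1025167·49/10000⌋=5023; principal=63734-5023=58711; balance=1025167-58711=966456
44. interest=⌊966456·49/10000⌋=4735; principal=63734-4735=58999; balance=966456-58999=907457
45. interest=⌊907457·49/10000⌋=4446; principal=63734-4446=59288; balance=907457-59288=848169
46. interest=⌊848169·49/10000⌋=4156; principal=63734-4156=59578; balance=848169-59578=788591
47. interest=⌊788591·49/10000⌋=3864; principal=63734-3864=59870; balance=788591-59870=728721
48. interest=⌊728721·49/10000⌋=3570; principal=63734-3570=60164; balance=728721-60164=668557
49. interest=⌊668557·49/10000⌋=3275; principal=63734-3275=60459; balance=668557-60459=608098
50. interest=⌊608098·49/10000⌋=2979; principal=63734-2979=60755; balance=608098-60755=547343
51. interest=⌊547343·49/10000⌋=2681; principal=63734-2681=61053; balance=547343-61053=486290
52. interest=⌊486290·49/10000⌋=2382; principal=63734-2382=61352; balance=486290-61352=424938
53. interest=⌊424938·49/10000⌋=2082; principal=63734-2082=61652; balance=424938-61652=363286
54. interest=⌊363286·49/10000⌋=1780; principal=63734-1780=61954; balance=363286-61954=301332
55. interest=⌊301332·49/10000⌋=1476; principal=63734-1476=62258; balance=301332-62258=239074
56. interest=⌊239074·49/10000⌋=1171; principal=63734-1171=62563; balance=239074-62563=176511
57. interest=⌊176511·49/10000⌋=864; principal=63734-864=62870; balance=176511-62870=113641
58. interest=⌊113641·49/10000⌋=556; principal=63734-556=63178; balance=113641-63178=50463
59. interest=⌊50463·49/10000⌋=247; principal=min(63734-247,50463)=50463; balance=50463-50463=0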